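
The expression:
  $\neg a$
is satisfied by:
  {a: False}


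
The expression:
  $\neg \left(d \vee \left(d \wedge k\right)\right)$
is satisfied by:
  {d: False}


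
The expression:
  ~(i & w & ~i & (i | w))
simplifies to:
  True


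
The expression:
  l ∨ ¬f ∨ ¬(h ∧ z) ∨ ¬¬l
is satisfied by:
  {l: True, h: False, z: False, f: False}
  {f: False, h: False, l: False, z: False}
  {f: True, l: True, h: False, z: False}
  {f: True, h: False, l: False, z: False}
  {z: True, l: True, f: False, h: False}
  {z: True, f: False, h: False, l: False}
  {z: True, f: True, l: True, h: False}
  {z: True, f: True, h: False, l: False}
  {l: True, h: True, z: False, f: False}
  {h: True, z: False, l: False, f: False}
  {f: True, h: True, l: True, z: False}
  {f: True, h: True, z: False, l: False}
  {l: True, h: True, z: True, f: False}
  {h: True, z: True, f: False, l: False}
  {f: True, h: True, z: True, l: True}


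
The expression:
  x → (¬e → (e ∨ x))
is always true.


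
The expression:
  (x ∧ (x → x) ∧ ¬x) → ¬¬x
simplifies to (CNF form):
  True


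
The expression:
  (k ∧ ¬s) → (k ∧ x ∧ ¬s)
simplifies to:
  s ∨ x ∨ ¬k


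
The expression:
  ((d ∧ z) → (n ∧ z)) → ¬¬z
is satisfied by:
  {z: True}


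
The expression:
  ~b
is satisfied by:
  {b: False}


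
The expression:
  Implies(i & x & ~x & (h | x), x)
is always true.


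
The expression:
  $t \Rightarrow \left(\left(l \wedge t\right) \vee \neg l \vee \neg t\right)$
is always true.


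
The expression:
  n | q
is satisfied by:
  {n: True, q: True}
  {n: True, q: False}
  {q: True, n: False}


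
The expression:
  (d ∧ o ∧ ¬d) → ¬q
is always true.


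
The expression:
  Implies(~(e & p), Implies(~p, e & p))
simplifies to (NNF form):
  p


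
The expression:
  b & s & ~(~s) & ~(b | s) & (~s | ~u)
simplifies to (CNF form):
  False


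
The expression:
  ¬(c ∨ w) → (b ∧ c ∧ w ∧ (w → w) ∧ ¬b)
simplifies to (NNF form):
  c ∨ w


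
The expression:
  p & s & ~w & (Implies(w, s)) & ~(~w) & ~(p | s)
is never true.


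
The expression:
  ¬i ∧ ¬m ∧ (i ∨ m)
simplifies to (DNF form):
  False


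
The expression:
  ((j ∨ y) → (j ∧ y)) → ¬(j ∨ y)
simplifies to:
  ¬j ∨ ¬y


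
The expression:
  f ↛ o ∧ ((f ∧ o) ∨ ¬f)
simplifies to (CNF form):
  False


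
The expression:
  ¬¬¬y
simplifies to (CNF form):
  ¬y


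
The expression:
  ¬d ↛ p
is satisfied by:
  {p: True, d: False}
  {d: False, p: False}
  {d: True, p: True}


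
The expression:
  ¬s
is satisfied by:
  {s: False}


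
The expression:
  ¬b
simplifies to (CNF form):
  ¬b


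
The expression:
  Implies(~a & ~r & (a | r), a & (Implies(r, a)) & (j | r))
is always true.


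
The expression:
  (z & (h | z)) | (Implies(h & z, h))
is always true.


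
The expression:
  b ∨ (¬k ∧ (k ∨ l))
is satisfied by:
  {b: True, l: True, k: False}
  {b: True, l: False, k: False}
  {b: True, k: True, l: True}
  {b: True, k: True, l: False}
  {l: True, k: False, b: False}


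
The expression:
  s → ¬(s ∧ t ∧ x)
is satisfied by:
  {s: False, t: False, x: False}
  {x: True, s: False, t: False}
  {t: True, s: False, x: False}
  {x: True, t: True, s: False}
  {s: True, x: False, t: False}
  {x: True, s: True, t: False}
  {t: True, s: True, x: False}


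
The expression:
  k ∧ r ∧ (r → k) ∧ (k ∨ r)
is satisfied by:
  {r: True, k: True}


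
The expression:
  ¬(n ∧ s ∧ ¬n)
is always true.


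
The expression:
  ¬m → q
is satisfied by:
  {q: True, m: True}
  {q: True, m: False}
  {m: True, q: False}


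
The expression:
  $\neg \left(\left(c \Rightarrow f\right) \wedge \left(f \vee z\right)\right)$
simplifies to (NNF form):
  $\neg f \wedge \left(c \vee \neg z\right)$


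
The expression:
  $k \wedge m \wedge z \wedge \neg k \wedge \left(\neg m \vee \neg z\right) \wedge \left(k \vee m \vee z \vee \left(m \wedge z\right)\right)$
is never true.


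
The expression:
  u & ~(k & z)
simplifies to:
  u & (~k | ~z)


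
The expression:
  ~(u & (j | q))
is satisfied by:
  {q: False, u: False, j: False}
  {j: True, q: False, u: False}
  {q: True, j: False, u: False}
  {j: True, q: True, u: False}
  {u: True, j: False, q: False}


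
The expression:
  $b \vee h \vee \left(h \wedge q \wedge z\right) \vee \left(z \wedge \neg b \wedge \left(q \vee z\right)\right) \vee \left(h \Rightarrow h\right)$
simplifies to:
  $\text{True}$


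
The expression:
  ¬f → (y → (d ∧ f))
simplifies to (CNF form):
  f ∨ ¬y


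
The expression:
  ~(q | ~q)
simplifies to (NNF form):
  False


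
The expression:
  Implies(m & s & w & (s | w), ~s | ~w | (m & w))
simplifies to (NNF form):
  True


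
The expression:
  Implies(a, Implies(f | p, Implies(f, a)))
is always true.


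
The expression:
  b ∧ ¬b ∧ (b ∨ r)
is never true.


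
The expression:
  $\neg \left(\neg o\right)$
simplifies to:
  $o$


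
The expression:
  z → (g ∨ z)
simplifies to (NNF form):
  True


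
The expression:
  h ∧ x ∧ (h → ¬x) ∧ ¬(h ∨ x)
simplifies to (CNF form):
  False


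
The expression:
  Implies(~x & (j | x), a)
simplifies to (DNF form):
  a | x | ~j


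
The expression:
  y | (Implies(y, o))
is always true.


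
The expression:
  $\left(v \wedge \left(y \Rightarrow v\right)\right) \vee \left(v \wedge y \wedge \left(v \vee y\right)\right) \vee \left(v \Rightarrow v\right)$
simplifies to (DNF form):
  $\text{True}$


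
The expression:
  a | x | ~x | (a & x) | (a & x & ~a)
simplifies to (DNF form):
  True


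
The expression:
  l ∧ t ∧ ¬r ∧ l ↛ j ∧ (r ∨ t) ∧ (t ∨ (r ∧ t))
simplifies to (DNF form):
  l ∧ t ∧ ¬j ∧ ¬r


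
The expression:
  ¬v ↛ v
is always true.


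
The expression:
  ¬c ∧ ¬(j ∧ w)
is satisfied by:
  {c: False, w: False, j: False}
  {j: True, c: False, w: False}
  {w: True, c: False, j: False}


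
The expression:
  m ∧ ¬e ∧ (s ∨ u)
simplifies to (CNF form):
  m ∧ ¬e ∧ (s ∨ u)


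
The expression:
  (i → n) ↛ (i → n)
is never true.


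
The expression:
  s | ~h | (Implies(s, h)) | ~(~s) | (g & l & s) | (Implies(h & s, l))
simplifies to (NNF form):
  True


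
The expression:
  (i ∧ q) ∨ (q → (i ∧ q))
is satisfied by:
  {i: True, q: False}
  {q: False, i: False}
  {q: True, i: True}


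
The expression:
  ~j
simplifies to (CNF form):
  ~j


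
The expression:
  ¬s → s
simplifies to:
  s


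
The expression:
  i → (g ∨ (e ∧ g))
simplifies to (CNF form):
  g ∨ ¬i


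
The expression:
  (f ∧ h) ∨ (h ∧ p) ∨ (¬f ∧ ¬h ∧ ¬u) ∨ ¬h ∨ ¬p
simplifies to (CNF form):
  True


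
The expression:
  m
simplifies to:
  m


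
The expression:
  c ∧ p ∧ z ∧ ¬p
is never true.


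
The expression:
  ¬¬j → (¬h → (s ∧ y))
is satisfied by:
  {y: True, h: True, s: True, j: False}
  {y: True, h: True, s: False, j: False}
  {h: True, s: True, y: False, j: False}
  {h: True, y: False, s: False, j: False}
  {y: True, s: True, h: False, j: False}
  {y: True, s: False, h: False, j: False}
  {s: True, y: False, h: False, j: False}
  {s: False, y: False, h: False, j: False}
  {j: True, y: True, h: True, s: True}
  {j: True, y: True, h: True, s: False}
  {j: True, h: True, s: True, y: False}
  {j: True, h: True, s: False, y: False}
  {j: True, y: True, s: True, h: False}


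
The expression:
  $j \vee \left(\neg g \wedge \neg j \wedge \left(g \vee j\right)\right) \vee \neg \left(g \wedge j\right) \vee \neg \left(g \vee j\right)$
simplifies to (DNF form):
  $\text{True}$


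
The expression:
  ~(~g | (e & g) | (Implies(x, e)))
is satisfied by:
  {x: True, g: True, e: False}


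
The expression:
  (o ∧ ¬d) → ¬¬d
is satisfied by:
  {d: True, o: False}
  {o: False, d: False}
  {o: True, d: True}


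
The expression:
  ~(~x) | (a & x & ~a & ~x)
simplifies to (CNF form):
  x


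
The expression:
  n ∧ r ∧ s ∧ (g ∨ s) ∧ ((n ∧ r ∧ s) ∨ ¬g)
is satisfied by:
  {r: True, s: True, n: True}


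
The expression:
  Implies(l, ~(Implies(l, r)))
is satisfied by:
  {l: False, r: False}
  {r: True, l: False}
  {l: True, r: False}


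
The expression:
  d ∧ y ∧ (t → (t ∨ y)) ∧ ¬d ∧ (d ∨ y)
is never true.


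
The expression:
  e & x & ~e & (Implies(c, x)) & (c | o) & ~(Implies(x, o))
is never true.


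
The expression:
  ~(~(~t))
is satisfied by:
  {t: False}


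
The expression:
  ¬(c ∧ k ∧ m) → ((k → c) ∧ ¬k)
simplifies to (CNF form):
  (c ∨ ¬k) ∧ (m ∨ ¬k)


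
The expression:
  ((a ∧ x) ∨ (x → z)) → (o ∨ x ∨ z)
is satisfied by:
  {x: True, o: True, z: True}
  {x: True, o: True, z: False}
  {x: True, z: True, o: False}
  {x: True, z: False, o: False}
  {o: True, z: True, x: False}
  {o: True, z: False, x: False}
  {z: True, o: False, x: False}


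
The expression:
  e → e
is always true.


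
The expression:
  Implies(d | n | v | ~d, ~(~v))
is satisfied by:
  {v: True}


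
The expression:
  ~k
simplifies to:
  ~k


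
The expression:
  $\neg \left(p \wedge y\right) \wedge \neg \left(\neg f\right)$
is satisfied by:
  {f: True, p: False, y: False}
  {y: True, f: True, p: False}
  {p: True, f: True, y: False}


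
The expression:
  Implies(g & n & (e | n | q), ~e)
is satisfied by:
  {g: False, e: False, n: False}
  {n: True, g: False, e: False}
  {e: True, g: False, n: False}
  {n: True, e: True, g: False}
  {g: True, n: False, e: False}
  {n: True, g: True, e: False}
  {e: True, g: True, n: False}


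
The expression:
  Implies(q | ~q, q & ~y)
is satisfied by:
  {q: True, y: False}


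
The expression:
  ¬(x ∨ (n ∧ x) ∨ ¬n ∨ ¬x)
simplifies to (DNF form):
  False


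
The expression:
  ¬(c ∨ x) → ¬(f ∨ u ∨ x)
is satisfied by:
  {x: True, c: True, u: False, f: False}
  {f: True, x: True, c: True, u: False}
  {x: True, c: True, u: True, f: False}
  {f: True, x: True, c: True, u: True}
  {x: True, u: False, c: False, f: False}
  {x: True, f: True, u: False, c: False}
  {x: True, u: True, c: False, f: False}
  {x: True, f: True, u: True, c: False}
  {c: True, f: False, u: False, x: False}
  {f: True, c: True, u: False, x: False}
  {c: True, u: True, f: False, x: False}
  {f: True, c: True, u: True, x: False}
  {f: False, u: False, c: False, x: False}


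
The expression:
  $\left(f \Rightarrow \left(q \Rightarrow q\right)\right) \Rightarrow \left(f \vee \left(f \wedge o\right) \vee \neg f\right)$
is always true.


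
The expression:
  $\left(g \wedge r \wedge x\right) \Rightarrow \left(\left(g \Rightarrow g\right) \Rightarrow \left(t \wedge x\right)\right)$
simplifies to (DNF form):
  $t \vee \neg g \vee \neg r \vee \neg x$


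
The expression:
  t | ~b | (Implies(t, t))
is always true.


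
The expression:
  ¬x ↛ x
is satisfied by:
  {x: False}


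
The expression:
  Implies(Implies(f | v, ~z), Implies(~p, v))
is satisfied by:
  {v: True, p: True, f: True, z: True}
  {v: True, p: True, f: True, z: False}
  {v: True, p: True, z: True, f: False}
  {v: True, p: True, z: False, f: False}
  {v: True, f: True, z: True, p: False}
  {v: True, f: True, z: False, p: False}
  {v: True, f: False, z: True, p: False}
  {v: True, f: False, z: False, p: False}
  {p: True, f: True, z: True, v: False}
  {p: True, f: True, z: False, v: False}
  {p: True, z: True, f: False, v: False}
  {p: True, z: False, f: False, v: False}
  {f: True, z: True, p: False, v: False}


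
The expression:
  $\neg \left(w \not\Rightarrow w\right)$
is always true.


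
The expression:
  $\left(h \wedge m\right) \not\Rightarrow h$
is never true.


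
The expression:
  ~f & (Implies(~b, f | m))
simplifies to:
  ~f & (b | m)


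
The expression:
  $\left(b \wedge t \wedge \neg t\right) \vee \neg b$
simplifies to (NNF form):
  $\neg b$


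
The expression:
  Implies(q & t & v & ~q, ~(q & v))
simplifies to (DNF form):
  True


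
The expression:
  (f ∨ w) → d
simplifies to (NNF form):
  d ∨ (¬f ∧ ¬w)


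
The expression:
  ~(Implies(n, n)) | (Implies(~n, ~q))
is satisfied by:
  {n: True, q: False}
  {q: False, n: False}
  {q: True, n: True}


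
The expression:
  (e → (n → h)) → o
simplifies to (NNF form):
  o ∨ (e ∧ n ∧ ¬h)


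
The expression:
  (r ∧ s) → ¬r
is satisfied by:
  {s: False, r: False}
  {r: True, s: False}
  {s: True, r: False}


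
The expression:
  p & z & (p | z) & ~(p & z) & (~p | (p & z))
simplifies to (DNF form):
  False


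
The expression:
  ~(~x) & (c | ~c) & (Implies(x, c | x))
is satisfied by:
  {x: True}


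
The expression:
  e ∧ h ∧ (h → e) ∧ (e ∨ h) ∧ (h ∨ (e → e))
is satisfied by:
  {h: True, e: True}


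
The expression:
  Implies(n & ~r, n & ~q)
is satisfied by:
  {r: True, q: False, n: False}
  {q: False, n: False, r: False}
  {r: True, n: True, q: False}
  {n: True, q: False, r: False}
  {r: True, q: True, n: False}
  {q: True, r: False, n: False}
  {r: True, n: True, q: True}


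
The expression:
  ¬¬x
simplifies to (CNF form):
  x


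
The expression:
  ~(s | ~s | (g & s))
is never true.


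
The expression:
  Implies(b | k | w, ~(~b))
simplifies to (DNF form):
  b | (~k & ~w)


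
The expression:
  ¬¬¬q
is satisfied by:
  {q: False}


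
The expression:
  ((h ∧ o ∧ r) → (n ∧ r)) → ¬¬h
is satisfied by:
  {h: True}


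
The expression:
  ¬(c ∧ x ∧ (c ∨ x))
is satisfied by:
  {c: False, x: False}
  {x: True, c: False}
  {c: True, x: False}


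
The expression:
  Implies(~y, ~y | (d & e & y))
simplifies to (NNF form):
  True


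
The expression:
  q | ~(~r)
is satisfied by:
  {r: True, q: True}
  {r: True, q: False}
  {q: True, r: False}


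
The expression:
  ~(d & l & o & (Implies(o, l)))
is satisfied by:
  {l: False, o: False, d: False}
  {d: True, l: False, o: False}
  {o: True, l: False, d: False}
  {d: True, o: True, l: False}
  {l: True, d: False, o: False}
  {d: True, l: True, o: False}
  {o: True, l: True, d: False}


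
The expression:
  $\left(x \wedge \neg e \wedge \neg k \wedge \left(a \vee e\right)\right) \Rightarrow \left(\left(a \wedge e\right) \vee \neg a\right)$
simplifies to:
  $e \vee k \vee \neg a \vee \neg x$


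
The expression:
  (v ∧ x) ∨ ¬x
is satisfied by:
  {v: True, x: False}
  {x: False, v: False}
  {x: True, v: True}


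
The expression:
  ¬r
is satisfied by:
  {r: False}


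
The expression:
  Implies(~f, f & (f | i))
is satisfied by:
  {f: True}


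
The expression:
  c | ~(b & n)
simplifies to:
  c | ~b | ~n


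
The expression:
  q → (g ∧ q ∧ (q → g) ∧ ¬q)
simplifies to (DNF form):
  ¬q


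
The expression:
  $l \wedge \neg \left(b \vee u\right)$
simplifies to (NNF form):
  $l \wedge \neg b \wedge \neg u$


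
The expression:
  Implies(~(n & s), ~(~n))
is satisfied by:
  {n: True}


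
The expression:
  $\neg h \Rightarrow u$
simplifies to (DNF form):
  $h \vee u$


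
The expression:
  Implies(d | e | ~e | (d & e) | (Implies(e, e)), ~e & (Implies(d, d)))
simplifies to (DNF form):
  ~e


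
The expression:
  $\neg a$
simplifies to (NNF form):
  $\neg a$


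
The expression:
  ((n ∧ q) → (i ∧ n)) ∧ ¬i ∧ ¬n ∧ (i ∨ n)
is never true.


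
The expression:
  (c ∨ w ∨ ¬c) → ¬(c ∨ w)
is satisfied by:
  {w: False, c: False}


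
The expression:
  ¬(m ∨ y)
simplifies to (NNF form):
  ¬m ∧ ¬y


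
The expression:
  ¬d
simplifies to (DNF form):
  ¬d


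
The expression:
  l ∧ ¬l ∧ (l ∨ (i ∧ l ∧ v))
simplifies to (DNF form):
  False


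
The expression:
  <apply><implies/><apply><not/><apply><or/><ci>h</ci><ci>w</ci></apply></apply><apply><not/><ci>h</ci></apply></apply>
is always true.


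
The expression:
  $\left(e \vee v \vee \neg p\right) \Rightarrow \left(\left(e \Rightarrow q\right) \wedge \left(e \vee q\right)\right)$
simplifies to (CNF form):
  $\left(p \vee q\right) \wedge \left(q \vee \neg e\right) \wedge \left(q \vee \neg v\right)$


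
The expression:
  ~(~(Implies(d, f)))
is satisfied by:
  {f: True, d: False}
  {d: False, f: False}
  {d: True, f: True}


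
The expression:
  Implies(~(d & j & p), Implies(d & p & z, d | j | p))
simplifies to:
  True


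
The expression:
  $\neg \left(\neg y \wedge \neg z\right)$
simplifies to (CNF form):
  $y \vee z$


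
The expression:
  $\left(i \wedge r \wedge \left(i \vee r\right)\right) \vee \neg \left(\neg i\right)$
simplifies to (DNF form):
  $i$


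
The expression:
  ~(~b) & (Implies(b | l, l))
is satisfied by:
  {b: True, l: True}


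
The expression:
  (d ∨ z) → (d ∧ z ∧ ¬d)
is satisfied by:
  {d: False, z: False}


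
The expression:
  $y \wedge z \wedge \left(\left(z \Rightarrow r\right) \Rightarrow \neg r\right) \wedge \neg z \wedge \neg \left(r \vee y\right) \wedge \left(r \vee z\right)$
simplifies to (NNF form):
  $\text{False}$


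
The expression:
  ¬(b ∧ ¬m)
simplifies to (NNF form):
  m ∨ ¬b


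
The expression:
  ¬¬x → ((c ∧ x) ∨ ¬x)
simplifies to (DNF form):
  c ∨ ¬x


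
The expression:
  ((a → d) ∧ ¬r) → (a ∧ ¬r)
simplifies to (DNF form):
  a ∨ r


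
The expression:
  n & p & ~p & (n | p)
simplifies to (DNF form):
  False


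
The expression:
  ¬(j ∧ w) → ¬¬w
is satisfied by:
  {w: True}


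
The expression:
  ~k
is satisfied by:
  {k: False}


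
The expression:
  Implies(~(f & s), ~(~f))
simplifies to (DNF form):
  f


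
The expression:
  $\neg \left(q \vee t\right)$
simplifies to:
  $\neg q \wedge \neg t$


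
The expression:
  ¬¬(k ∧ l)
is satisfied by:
  {k: True, l: True}


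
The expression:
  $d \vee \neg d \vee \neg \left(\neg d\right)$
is always true.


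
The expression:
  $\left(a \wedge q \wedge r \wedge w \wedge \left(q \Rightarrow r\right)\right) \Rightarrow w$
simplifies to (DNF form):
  $\text{True}$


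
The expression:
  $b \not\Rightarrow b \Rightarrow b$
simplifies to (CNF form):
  $\text{True}$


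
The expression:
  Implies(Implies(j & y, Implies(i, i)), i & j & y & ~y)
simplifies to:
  False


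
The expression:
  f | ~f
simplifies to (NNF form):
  True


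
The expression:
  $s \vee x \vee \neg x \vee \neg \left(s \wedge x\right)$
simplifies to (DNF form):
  $\text{True}$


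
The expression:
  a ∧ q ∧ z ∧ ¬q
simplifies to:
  False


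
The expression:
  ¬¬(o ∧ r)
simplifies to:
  o ∧ r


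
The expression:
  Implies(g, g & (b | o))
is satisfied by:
  {b: True, o: True, g: False}
  {b: True, g: False, o: False}
  {o: True, g: False, b: False}
  {o: False, g: False, b: False}
  {b: True, o: True, g: True}
  {b: True, g: True, o: False}
  {o: True, g: True, b: False}


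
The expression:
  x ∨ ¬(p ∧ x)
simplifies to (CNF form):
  True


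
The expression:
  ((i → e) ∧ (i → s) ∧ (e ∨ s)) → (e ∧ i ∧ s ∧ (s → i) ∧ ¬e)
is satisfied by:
  {i: True, s: False, e: False}
  {i: False, s: False, e: False}
  {e: True, i: True, s: False}
  {s: True, i: True, e: False}


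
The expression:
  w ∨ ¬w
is always true.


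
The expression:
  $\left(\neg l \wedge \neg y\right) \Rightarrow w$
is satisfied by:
  {y: True, l: True, w: True}
  {y: True, l: True, w: False}
  {y: True, w: True, l: False}
  {y: True, w: False, l: False}
  {l: True, w: True, y: False}
  {l: True, w: False, y: False}
  {w: True, l: False, y: False}


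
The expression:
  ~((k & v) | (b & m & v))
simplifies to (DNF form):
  ~v | (~b & ~k) | (~k & ~m)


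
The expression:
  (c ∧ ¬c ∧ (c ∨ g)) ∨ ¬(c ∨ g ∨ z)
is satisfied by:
  {g: False, z: False, c: False}


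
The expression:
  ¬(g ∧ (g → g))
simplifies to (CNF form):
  ¬g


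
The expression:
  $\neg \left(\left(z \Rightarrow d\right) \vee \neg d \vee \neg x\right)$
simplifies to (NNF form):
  $\text{False}$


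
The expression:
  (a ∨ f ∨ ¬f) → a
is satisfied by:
  {a: True}


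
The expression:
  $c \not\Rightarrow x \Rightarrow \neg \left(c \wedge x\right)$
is always true.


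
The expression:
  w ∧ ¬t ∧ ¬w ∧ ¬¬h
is never true.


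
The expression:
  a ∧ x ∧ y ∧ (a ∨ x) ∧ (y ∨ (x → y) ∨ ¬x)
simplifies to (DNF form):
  a ∧ x ∧ y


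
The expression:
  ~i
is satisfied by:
  {i: False}


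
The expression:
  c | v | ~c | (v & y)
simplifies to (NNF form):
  True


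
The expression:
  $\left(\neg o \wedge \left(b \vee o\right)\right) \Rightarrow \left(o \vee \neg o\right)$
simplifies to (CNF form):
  $\text{True}$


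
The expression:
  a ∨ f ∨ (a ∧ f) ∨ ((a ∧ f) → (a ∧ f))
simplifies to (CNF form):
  True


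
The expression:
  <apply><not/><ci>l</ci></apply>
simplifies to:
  <apply><not/><ci>l</ci></apply>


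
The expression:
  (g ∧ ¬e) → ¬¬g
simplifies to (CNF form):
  True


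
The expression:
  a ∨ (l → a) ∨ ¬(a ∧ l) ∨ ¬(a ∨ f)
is always true.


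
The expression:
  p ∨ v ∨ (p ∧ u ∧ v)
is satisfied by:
  {v: True, p: True}
  {v: True, p: False}
  {p: True, v: False}


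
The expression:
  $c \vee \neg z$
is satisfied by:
  {c: True, z: False}
  {z: False, c: False}
  {z: True, c: True}


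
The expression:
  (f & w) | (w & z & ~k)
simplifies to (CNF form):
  w & (f | z) & (f | ~k)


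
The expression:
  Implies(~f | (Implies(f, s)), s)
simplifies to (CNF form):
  f | s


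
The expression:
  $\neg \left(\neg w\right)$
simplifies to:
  $w$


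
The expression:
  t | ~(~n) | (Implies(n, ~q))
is always true.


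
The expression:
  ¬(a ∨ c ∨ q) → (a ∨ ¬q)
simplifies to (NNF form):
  True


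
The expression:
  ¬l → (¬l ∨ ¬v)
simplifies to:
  True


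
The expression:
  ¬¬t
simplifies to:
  t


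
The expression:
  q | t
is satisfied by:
  {t: True, q: True}
  {t: True, q: False}
  {q: True, t: False}


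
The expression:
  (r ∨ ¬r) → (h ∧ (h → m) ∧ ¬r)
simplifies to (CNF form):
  h ∧ m ∧ ¬r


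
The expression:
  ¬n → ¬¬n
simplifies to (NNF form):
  n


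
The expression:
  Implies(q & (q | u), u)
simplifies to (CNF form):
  u | ~q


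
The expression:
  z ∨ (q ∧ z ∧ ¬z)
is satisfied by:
  {z: True}


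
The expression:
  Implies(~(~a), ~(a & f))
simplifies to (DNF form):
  ~a | ~f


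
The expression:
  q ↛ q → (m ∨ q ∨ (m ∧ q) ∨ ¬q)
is always true.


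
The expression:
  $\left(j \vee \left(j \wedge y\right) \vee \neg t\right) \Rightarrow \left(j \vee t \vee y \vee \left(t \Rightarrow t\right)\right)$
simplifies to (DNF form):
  $\text{True}$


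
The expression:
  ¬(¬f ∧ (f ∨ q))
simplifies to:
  f ∨ ¬q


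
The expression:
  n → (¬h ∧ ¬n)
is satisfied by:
  {n: False}


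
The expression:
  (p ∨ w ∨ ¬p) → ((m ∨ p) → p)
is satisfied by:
  {p: True, m: False}
  {m: False, p: False}
  {m: True, p: True}


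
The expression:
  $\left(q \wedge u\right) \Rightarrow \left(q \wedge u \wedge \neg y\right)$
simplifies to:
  $\neg q \vee \neg u \vee \neg y$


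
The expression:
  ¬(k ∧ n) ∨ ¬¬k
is always true.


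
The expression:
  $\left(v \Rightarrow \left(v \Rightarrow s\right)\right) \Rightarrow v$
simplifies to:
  $v$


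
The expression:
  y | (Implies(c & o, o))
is always true.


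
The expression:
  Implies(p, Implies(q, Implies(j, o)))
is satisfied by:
  {o: True, p: False, q: False, j: False}
  {o: False, p: False, q: False, j: False}
  {j: True, o: True, p: False, q: False}
  {j: True, o: False, p: False, q: False}
  {o: True, q: True, j: False, p: False}
  {q: True, j: False, p: False, o: False}
  {j: True, q: True, o: True, p: False}
  {j: True, q: True, o: False, p: False}
  {o: True, p: True, j: False, q: False}
  {p: True, j: False, q: False, o: False}
  {o: True, j: True, p: True, q: False}
  {j: True, p: True, o: False, q: False}
  {o: True, q: True, p: True, j: False}
  {q: True, p: True, j: False, o: False}
  {j: True, q: True, p: True, o: True}


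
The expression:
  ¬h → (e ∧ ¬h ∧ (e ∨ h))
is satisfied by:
  {e: True, h: True}
  {e: True, h: False}
  {h: True, e: False}


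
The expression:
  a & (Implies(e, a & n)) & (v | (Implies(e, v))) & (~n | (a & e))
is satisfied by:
  {a: True, v: True, e: False, n: False}
  {a: True, v: False, e: False, n: False}
  {a: True, n: True, e: True, v: True}


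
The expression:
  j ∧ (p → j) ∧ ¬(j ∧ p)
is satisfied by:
  {j: True, p: False}


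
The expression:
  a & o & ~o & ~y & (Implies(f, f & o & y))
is never true.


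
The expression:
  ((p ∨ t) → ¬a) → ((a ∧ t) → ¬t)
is always true.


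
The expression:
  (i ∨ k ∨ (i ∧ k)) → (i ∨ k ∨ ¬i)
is always true.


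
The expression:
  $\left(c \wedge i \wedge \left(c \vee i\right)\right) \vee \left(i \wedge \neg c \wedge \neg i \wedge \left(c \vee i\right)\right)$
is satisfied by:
  {c: True, i: True}


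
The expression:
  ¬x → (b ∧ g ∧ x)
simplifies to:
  x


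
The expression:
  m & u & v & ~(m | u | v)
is never true.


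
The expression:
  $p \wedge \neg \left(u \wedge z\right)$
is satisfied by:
  {p: True, u: False, z: False}
  {z: True, p: True, u: False}
  {u: True, p: True, z: False}


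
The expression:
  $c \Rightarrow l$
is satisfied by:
  {l: True, c: False}
  {c: False, l: False}
  {c: True, l: True}


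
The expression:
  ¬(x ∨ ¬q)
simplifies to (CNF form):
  q ∧ ¬x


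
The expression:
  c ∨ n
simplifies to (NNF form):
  c ∨ n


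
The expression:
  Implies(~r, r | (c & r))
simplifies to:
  r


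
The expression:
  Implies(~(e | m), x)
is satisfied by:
  {x: True, m: True, e: True}
  {x: True, m: True, e: False}
  {x: True, e: True, m: False}
  {x: True, e: False, m: False}
  {m: True, e: True, x: False}
  {m: True, e: False, x: False}
  {e: True, m: False, x: False}


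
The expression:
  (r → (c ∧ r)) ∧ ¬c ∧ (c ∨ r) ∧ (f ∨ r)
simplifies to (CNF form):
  False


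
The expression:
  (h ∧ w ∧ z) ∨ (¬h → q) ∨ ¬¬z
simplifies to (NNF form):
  h ∨ q ∨ z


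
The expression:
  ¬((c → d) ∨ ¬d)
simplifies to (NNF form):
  False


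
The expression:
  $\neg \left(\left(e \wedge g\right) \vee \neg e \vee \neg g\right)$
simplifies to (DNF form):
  $\text{False}$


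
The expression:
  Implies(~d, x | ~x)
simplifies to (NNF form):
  True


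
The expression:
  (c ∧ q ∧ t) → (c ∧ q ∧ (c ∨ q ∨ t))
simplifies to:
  True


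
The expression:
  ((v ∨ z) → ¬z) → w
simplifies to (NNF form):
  w ∨ z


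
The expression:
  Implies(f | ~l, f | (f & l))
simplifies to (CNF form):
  f | l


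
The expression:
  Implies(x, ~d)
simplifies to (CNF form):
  ~d | ~x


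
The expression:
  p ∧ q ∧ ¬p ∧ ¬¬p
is never true.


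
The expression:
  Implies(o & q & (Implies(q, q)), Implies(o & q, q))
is always true.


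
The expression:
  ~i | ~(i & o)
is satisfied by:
  {o: False, i: False}
  {i: True, o: False}
  {o: True, i: False}


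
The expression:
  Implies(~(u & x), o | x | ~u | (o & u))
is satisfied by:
  {x: True, o: True, u: False}
  {x: True, u: False, o: False}
  {o: True, u: False, x: False}
  {o: False, u: False, x: False}
  {x: True, o: True, u: True}
  {x: True, u: True, o: False}
  {o: True, u: True, x: False}


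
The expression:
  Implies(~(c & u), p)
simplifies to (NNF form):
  p | (c & u)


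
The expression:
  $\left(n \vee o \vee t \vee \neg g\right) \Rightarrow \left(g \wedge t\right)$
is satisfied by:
  {t: True, g: True, n: False, o: False}
  {t: True, o: True, g: True, n: False}
  {t: True, g: True, n: True, o: False}
  {t: True, o: True, g: True, n: True}
  {g: True, o: False, n: False, t: False}


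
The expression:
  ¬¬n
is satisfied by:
  {n: True}


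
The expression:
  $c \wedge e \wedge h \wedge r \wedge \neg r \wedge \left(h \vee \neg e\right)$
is never true.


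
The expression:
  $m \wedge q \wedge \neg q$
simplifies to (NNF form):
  $\text{False}$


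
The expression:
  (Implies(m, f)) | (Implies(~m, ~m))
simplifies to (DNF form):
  True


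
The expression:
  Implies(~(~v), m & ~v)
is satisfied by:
  {v: False}


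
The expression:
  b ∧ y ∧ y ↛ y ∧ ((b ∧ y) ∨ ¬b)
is never true.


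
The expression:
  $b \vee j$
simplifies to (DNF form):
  $b \vee j$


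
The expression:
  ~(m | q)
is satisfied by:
  {q: False, m: False}


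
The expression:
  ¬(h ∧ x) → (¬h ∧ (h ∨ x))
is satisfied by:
  {x: True}


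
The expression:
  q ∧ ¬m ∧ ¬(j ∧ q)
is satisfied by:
  {q: True, j: False, m: False}


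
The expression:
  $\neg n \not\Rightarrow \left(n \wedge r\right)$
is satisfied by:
  {n: False}


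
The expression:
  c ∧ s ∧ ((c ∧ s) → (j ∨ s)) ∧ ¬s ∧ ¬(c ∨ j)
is never true.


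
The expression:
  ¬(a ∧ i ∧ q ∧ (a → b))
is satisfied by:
  {q: False, a: False, i: False, b: False}
  {b: True, q: False, a: False, i: False}
  {i: True, q: False, a: False, b: False}
  {b: True, i: True, q: False, a: False}
  {a: True, b: False, q: False, i: False}
  {b: True, a: True, q: False, i: False}
  {i: True, a: True, b: False, q: False}
  {b: True, i: True, a: True, q: False}
  {q: True, i: False, a: False, b: False}
  {b: True, q: True, i: False, a: False}
  {i: True, q: True, b: False, a: False}
  {b: True, i: True, q: True, a: False}
  {a: True, q: True, i: False, b: False}
  {b: True, a: True, q: True, i: False}
  {i: True, a: True, q: True, b: False}


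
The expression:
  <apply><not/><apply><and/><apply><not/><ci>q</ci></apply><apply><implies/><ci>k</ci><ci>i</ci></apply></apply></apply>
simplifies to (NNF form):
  <apply><or/><ci>q</ci><apply><and/><ci>k</ci><apply><not/><ci>i</ci></apply></apply></apply>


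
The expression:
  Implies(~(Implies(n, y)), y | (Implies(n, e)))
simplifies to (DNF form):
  e | y | ~n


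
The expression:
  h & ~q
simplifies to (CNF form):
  h & ~q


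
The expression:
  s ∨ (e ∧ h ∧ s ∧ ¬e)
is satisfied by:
  {s: True}


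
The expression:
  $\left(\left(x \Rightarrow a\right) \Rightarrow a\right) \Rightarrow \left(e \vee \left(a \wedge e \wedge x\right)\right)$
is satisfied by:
  {e: True, a: False, x: False}
  {x: True, e: True, a: False}
  {e: True, a: True, x: False}
  {x: True, e: True, a: True}
  {x: False, a: False, e: False}


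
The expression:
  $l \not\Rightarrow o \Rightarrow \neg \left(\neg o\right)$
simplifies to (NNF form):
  $o \vee \neg l$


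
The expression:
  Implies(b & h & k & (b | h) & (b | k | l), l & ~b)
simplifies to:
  ~b | ~h | ~k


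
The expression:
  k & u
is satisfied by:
  {u: True, k: True}


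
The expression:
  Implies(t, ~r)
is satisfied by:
  {t: False, r: False}
  {r: True, t: False}
  {t: True, r: False}


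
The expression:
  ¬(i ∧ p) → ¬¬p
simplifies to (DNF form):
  p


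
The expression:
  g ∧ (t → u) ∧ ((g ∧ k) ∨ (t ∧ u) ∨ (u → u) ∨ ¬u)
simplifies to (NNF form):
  g ∧ (u ∨ ¬t)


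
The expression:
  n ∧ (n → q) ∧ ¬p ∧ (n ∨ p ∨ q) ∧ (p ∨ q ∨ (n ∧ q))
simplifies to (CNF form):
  n ∧ q ∧ ¬p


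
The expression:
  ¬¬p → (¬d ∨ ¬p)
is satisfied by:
  {p: False, d: False}
  {d: True, p: False}
  {p: True, d: False}


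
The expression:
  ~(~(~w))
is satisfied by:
  {w: False}


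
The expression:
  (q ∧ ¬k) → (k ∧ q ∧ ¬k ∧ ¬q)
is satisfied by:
  {k: True, q: False}
  {q: False, k: False}
  {q: True, k: True}


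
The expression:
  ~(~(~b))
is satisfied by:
  {b: False}


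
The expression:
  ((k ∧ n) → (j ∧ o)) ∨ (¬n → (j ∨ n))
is always true.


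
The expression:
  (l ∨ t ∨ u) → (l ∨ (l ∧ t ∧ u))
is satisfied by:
  {l: True, u: False, t: False}
  {t: True, l: True, u: False}
  {l: True, u: True, t: False}
  {t: True, l: True, u: True}
  {t: False, u: False, l: False}


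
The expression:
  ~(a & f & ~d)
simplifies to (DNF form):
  d | ~a | ~f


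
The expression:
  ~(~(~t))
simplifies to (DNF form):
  ~t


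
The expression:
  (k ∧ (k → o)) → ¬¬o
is always true.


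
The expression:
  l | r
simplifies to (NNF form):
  l | r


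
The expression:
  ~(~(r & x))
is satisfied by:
  {r: True, x: True}


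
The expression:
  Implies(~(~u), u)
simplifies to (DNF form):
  True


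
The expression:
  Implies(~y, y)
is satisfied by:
  {y: True}


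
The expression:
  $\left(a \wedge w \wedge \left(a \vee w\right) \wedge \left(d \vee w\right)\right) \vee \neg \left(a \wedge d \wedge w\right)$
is always true.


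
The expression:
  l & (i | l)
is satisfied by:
  {l: True}


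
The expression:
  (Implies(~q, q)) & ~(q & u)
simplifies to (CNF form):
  q & ~u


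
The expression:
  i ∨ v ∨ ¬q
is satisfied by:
  {i: True, v: True, q: False}
  {i: True, v: False, q: False}
  {v: True, i: False, q: False}
  {i: False, v: False, q: False}
  {q: True, i: True, v: True}
  {q: True, i: True, v: False}
  {q: True, v: True, i: False}


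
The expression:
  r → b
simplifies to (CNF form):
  b ∨ ¬r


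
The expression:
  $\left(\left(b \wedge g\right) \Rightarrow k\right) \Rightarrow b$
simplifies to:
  $b$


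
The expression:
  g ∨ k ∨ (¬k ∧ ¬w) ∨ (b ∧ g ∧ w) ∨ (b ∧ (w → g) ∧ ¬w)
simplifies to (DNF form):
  g ∨ k ∨ ¬w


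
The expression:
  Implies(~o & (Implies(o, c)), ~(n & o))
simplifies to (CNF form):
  True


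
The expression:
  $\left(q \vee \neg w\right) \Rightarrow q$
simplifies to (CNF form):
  $q \vee w$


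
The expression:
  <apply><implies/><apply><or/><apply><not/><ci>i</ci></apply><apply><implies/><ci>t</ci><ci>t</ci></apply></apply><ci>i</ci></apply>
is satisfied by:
  {i: True}


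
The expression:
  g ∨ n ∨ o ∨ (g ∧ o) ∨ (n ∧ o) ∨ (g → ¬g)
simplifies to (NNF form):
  True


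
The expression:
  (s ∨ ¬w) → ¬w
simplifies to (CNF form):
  ¬s ∨ ¬w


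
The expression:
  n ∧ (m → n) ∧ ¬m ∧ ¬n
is never true.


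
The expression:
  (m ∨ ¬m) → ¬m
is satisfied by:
  {m: False}


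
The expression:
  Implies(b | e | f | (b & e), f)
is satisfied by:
  {f: True, b: False, e: False}
  {e: True, f: True, b: False}
  {f: True, b: True, e: False}
  {e: True, f: True, b: True}
  {e: False, b: False, f: False}


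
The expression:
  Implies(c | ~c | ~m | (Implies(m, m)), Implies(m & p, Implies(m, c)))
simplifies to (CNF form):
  c | ~m | ~p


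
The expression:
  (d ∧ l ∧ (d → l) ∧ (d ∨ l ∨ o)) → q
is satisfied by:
  {q: True, l: False, d: False}
  {l: False, d: False, q: False}
  {d: True, q: True, l: False}
  {d: True, l: False, q: False}
  {q: True, l: True, d: False}
  {l: True, q: False, d: False}
  {d: True, l: True, q: True}


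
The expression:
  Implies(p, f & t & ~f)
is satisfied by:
  {p: False}


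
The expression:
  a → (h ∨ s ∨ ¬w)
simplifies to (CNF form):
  h ∨ s ∨ ¬a ∨ ¬w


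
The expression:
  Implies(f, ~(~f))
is always true.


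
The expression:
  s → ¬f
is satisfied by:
  {s: False, f: False}
  {f: True, s: False}
  {s: True, f: False}


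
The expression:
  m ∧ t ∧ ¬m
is never true.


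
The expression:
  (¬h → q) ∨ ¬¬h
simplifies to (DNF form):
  h ∨ q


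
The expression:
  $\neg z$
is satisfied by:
  {z: False}


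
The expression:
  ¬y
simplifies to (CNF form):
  ¬y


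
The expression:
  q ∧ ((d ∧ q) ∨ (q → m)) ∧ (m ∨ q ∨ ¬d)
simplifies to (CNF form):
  q ∧ (d ∨ m)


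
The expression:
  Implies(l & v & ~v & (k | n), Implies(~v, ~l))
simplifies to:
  True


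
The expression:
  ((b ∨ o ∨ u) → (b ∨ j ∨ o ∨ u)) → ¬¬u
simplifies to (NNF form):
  u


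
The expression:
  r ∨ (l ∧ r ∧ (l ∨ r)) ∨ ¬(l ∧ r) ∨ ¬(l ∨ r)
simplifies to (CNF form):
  True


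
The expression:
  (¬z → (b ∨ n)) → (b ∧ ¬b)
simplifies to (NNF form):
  ¬b ∧ ¬n ∧ ¬z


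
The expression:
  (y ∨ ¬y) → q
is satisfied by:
  {q: True}


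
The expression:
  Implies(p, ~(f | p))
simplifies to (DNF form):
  ~p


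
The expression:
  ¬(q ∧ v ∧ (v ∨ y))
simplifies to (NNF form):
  ¬q ∨ ¬v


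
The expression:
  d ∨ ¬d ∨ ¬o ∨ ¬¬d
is always true.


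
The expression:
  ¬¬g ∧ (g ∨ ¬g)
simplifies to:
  g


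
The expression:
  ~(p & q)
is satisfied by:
  {p: False, q: False}
  {q: True, p: False}
  {p: True, q: False}


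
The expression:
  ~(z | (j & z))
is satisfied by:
  {z: False}


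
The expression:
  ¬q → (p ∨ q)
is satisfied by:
  {q: True, p: True}
  {q: True, p: False}
  {p: True, q: False}


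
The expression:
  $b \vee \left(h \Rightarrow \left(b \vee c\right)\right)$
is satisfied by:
  {b: True, c: True, h: False}
  {b: True, h: False, c: False}
  {c: True, h: False, b: False}
  {c: False, h: False, b: False}
  {b: True, c: True, h: True}
  {b: True, h: True, c: False}
  {c: True, h: True, b: False}


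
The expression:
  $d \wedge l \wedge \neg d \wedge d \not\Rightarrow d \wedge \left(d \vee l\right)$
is never true.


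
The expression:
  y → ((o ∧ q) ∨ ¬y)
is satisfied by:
  {q: True, o: True, y: False}
  {q: True, o: False, y: False}
  {o: True, q: False, y: False}
  {q: False, o: False, y: False}
  {y: True, q: True, o: True}


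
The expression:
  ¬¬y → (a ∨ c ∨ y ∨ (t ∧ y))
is always true.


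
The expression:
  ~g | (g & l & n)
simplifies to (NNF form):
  ~g | (l & n)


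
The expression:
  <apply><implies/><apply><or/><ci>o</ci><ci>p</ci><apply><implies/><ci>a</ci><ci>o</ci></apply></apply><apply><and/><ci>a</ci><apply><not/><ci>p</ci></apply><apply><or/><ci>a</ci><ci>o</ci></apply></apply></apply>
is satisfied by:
  {a: True, p: False}


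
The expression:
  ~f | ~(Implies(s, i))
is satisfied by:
  {s: True, f: False, i: False}
  {s: False, f: False, i: False}
  {i: True, s: True, f: False}
  {i: True, s: False, f: False}
  {f: True, s: True, i: False}
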